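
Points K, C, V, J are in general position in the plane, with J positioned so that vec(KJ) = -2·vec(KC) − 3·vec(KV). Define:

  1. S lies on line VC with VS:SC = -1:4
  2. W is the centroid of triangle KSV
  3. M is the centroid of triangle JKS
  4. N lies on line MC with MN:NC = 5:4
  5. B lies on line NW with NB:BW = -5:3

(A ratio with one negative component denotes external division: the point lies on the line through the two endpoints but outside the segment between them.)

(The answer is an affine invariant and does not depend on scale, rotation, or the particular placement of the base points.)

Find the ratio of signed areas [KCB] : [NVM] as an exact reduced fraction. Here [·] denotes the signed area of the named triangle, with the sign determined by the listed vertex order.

Set K = (0, 0), C = (1, 0), V = (0, 1), J = (-2, -3); any affine frame gives the same invariant.
1. S lies on line VC with VS:SC = -1:4 ⇒ S = (-1/3, 4/3)
2. W is the centroid of triangle KSV ⇒ W = (-1/9, 7/9)
3. M is the centroid of triangle JKS ⇒ M = (-7/9, -5/9)
4. N lies on line MC with MN:NC = 5:4 ⇒ N = (17/81, -20/81)
5. B lies on line NW with NB:BW = -5:3 ⇒ B = (-16/27, 125/54)
2·[KCB] = 125/54, 2·[NVM] = 35/27
[KCB]:[NVM] = 125/54:35/27 = 25/14

[KCB]:[NVM] = 25/14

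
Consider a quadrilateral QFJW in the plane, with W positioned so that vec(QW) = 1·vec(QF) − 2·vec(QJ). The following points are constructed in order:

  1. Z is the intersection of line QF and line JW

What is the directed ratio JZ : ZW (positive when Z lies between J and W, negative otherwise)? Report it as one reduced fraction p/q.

Choose coordinates Q = (0, 0), F = (1, 0), J = (0, 1), W = (1, -2).
1. Z is the intersection of line QF and line JW ⇒ Z = (1/3, 0)
Z = J + t·(W−J) with t = 1/3, so JZ:ZW = t:(1−t) = 1/3:2/3

JZ:ZW = 1/2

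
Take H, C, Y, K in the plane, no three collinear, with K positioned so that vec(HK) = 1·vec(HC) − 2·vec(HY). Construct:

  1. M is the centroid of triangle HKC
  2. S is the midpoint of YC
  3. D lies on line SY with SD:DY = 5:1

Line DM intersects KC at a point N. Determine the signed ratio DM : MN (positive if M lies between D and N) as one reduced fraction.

Work in coordinates with H = (0, 0), C = (1, 0), Y = (0, 1), K = (1, -2).
1. M is the centroid of triangle HKC ⇒ M = (2/3, -2/3)
2. S is the midpoint of YC ⇒ S = (1/2, 1/2)
3. D lies on line SY with SD:DY = 5:1 ⇒ D = (1/12, 11/12)
line DM meets KC at N = (1, -11/7)
M = D + t·(N−D) with t = 7/11, so DM:MN = 7/11:4/11

DM:MN = 7/4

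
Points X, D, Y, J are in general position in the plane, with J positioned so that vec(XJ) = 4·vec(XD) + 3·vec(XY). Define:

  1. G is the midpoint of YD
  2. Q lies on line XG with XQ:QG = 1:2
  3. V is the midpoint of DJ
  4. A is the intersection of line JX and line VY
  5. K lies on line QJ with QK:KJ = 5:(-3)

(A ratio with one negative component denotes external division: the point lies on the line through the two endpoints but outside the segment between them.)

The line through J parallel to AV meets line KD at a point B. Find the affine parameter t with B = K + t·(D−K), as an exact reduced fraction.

Assign X = (0, 0), D = (1, 0), Y = (0, 1), J = (4, 3) — the answer is frame-independent, so this choice is without loss of generality.
1. G is the midpoint of YD ⇒ G = (1/2, 1/2)
2. Q lies on line XG with XQ:QG = 1:2 ⇒ Q = (1/6, 1/6)
3. V is the midpoint of DJ ⇒ V = (5/2, 3/2)
4. A is the intersection of line JX and line VY ⇒ A = (20/11, 15/11)
5. K lies on line QJ with QK:KJ = 5:(-3) ⇒ K = (39/4, 29/4)
through J parallel to AV: direction (15/22, 3/22); meets KD at B = (53/11, 174/55)
B = K + t·(D−K) with t = 31/55

t = 31/55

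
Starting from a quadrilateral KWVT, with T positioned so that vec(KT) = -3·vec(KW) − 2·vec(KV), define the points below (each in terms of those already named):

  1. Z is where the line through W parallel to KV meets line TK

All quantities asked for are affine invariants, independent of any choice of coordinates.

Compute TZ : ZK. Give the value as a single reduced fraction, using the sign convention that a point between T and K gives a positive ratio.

Set K = (0, 0), W = (1, 0), V = (0, 1), T = (-3, -2); any affine frame gives the same invariant.
1. Z is where the line through W parallel to KV meets line TK ⇒ Z = (1, 2/3)
Z = T + t·(K−T) with t = 4/3, so TZ:ZK = t:(1−t) = 4/3:-1/3

TZ:ZK = -4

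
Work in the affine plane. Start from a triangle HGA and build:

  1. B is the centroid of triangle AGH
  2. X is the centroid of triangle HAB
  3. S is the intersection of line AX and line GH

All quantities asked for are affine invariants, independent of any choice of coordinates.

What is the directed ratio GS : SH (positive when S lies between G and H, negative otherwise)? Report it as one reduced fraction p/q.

Choose coordinates H = (0, 0), G = (1, 0), A = (0, 1).
1. B is the centroid of triangle AGH ⇒ B = (1/3, 1/3)
2. X is the centroid of triangle HAB ⇒ X = (1/9, 4/9)
3. S is the intersection of line AX and line GH ⇒ S = (1/5, 0)
S = G + t·(H−G) with t = 4/5, so GS:SH = t:(1−t) = 4/5:1/5

GS:SH = 4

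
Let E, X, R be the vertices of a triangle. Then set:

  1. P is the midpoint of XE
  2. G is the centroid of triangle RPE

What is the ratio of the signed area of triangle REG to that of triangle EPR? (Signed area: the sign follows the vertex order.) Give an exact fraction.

[REG]:[EPR] = 1/3

Choose coordinates E = (0, 0), X = (1, 0), R = (0, 1).
1. P is the midpoint of XE ⇒ P = (1/2, 0)
2. G is the centroid of triangle RPE ⇒ G = (1/6, 1/3)
2·[REG] = 1/6, 2·[EPR] = 1/2
[REG]:[EPR] = 1/6:1/2 = 1/3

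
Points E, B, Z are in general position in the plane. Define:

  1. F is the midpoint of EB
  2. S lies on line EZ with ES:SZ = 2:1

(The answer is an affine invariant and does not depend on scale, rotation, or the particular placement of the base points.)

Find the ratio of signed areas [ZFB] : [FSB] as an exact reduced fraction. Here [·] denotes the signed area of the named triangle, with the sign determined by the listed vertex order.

[ZFB]:[FSB] = -3/2

Assign E = (0, 0), B = (1, 0), Z = (0, 1) — the answer is frame-independent, so this choice is without loss of generality.
1. F is the midpoint of EB ⇒ F = (1/2, 0)
2. S lies on line EZ with ES:SZ = 2:1 ⇒ S = (0, 2/3)
2·[ZFB] = 1/2, 2·[FSB] = -1/3
[ZFB]:[FSB] = 1/2:-1/3 = -3/2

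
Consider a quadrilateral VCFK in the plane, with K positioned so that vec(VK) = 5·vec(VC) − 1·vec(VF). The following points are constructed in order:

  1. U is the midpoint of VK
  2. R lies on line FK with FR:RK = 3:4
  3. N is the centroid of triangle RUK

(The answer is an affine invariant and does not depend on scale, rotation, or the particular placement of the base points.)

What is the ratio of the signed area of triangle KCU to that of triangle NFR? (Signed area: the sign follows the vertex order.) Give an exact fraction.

[KCU]:[NFR] = -7/5

Choose coordinates V = (0, 0), C = (1, 0), F = (0, 1), K = (5, -1).
1. U is the midpoint of VK ⇒ U = (5/2, -1/2)
2. R lies on line FK with FR:RK = 3:4 ⇒ R = (15/7, 1/7)
3. N is the centroid of triangle RUK ⇒ N = (45/14, -19/42)
2·[KCU] = 1/2, 2·[NFR] = -5/14
[KCU]:[NFR] = 1/2:-5/14 = -7/5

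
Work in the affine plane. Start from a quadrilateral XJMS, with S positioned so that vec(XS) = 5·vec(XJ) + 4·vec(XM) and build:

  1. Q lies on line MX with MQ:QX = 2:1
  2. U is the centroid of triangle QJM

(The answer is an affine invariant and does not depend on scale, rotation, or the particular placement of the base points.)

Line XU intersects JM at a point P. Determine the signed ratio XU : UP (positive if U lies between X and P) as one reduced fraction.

Work in coordinates with X = (0, 0), J = (1, 0), M = (0, 1), S = (5, 4).
1. Q lies on line MX with MQ:QX = 2:1 ⇒ Q = (0, 1/3)
2. U is the centroid of triangle QJM ⇒ U = (1/3, 4/9)
line XU meets JM at P = (3/7, 4/7)
U = X + t·(P−X) with t = 7/9, so XU:UP = 7/9:2/9

XU:UP = 7/2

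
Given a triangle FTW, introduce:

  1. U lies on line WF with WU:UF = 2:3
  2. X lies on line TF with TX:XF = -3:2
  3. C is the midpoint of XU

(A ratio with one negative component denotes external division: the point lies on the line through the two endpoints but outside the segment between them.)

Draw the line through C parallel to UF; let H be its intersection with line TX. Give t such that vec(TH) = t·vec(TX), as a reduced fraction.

t = 2/3

Work in coordinates with F = (0, 0), T = (1, 0), W = (0, 1).
1. U lies on line WF with WU:UF = 2:3 ⇒ U = (0, 3/5)
2. X lies on line TF with TX:XF = -3:2 ⇒ X = (-2, 0)
3. C is the midpoint of XU ⇒ C = (-1, 3/10)
through C parallel to UF: direction (0, -3/5); meets TX at H = (-1, 0)
H = T + t·(X−T) with t = 2/3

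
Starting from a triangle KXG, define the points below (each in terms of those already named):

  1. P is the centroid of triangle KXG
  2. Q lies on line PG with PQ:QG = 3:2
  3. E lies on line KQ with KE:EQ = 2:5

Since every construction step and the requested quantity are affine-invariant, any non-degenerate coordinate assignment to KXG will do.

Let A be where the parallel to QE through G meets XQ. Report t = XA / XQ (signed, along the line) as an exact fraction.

t = 13/11

Work in coordinates with K = (0, 0), X = (1, 0), G = (0, 1).
1. P is the centroid of triangle KXG ⇒ P = (1/3, 1/3)
2. Q lies on line PG with PQ:QG = 3:2 ⇒ Q = (2/15, 11/15)
3. E lies on line KQ with KE:EQ = 2:5 ⇒ E = (4/105, 22/105)
through G parallel to QE: direction (-2/21, -11/21); meets XQ at A = (-4/165, 13/15)
A = X + t·(Q−X) with t = 13/11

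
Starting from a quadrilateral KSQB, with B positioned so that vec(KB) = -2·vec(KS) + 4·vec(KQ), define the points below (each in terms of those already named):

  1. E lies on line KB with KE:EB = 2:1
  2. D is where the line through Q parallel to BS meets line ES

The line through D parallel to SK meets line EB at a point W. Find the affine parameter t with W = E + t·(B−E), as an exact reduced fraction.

Set K = (0, 0), S = (1, 0), Q = (0, 1), B = (-2, 4); any affine frame gives the same invariant.
1. E lies on line KB with KE:EB = 2:1 ⇒ E = (-4/3, 8/3)
2. D is where the line through Q parallel to BS meets line ES ⇒ D = (-3/4, 2)
through D parallel to SK: direction (-1, 0); meets EB at W = (-1, 2)
W = E + t·(B−E) with t = -1/2

t = -1/2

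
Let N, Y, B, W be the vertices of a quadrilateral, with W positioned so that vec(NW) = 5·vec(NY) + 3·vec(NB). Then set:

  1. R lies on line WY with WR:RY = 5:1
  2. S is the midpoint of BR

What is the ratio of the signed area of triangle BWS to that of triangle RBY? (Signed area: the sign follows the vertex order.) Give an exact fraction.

[BWS]:[RBY] = -5/2

Choose coordinates N = (0, 0), Y = (1, 0), B = (0, 1), W = (5, 3).
1. R lies on line WY with WR:RY = 5:1 ⇒ R = (5/3, 1/2)
2. S is the midpoint of BR ⇒ S = (5/6, 3/4)
2·[BWS] = -35/12, 2·[RBY] = 7/6
[BWS]:[RBY] = -35/12:7/6 = -5/2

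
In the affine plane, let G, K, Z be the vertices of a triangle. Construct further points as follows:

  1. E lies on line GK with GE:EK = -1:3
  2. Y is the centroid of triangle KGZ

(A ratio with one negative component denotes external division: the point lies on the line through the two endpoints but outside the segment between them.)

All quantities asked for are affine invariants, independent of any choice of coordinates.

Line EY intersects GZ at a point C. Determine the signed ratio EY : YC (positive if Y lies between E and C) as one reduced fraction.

Work in coordinates with G = (0, 0), K = (1, 0), Z = (0, 1).
1. E lies on line GK with GE:EK = -1:3 ⇒ E = (-1/2, 0)
2. Y is the centroid of triangle KGZ ⇒ Y = (1/3, 1/3)
line EY meets GZ at C = (0, 1/5)
Y = E + t·(C−E) with t = 5/3, so EY:YC = 5/3:-2/3

EY:YC = -5/2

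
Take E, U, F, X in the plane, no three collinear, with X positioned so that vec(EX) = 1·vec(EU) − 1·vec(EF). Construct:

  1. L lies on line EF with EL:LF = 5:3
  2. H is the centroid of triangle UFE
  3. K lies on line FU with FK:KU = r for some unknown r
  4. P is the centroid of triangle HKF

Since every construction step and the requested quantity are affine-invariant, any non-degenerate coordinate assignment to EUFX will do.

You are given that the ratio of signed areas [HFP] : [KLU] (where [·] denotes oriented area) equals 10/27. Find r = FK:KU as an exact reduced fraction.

r = -5/4

Set E = (0, 0), U = (1, 0), F = (0, 1), X = (1, -1); any affine frame gives the same invariant.
1. L lies on line EF with EL:LF = 5:3 ⇒ L = (0, 5/8)
2. H is the centroid of triangle UFE ⇒ H = (1/3, 1/3)
3. With FK:KU = r, write λ = r/(r+1) so K = F + λ·(U−F); K is affine-linear in λ
4. P is the centroid of triangle HKF ⇒ P is an affine combination of earlier points and hence also affine-linear in λ
Every point depending on K is an affine combination of K and λ-independent points, so each such coordinate is linear in λ; the λ² term in each signed area is a multiple of (U−F)×(U−F) = 0, so 2·[HFP] and 2·[KLU] are each linear in λ. Evaluating at λ=0 and λ=1:
  2·[HFP] = -1/9·λ,   2·[KLU] = -3/8·λ + 3/8
So [HFP]:[KLU] = (-1/9·λ) / (-3/8·λ + 3/8). Setting this equal to 10/27:
  -1/9·λ = 10/27·(-3/8·λ + 3/8)  ⇒  λ = 5
Then r = λ/(1−λ) = (5)/(-4) = -5/4. Check: with r = -5/4, K = (5, -4) and [HFP]:[KLU] = 10/27 as required.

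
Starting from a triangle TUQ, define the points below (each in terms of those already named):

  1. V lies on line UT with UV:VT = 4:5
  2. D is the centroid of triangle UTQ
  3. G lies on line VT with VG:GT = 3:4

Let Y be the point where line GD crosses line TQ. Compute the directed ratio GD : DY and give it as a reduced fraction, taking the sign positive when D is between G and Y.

GD:DY = -1/21

Assign T = (0, 0), U = (1, 0), Q = (0, 1) — the answer is frame-independent, so this choice is without loss of generality.
1. V lies on line UT with UV:VT = 4:5 ⇒ V = (5/9, 0)
2. D is the centroid of triangle UTQ ⇒ D = (1/3, 1/3)
3. G lies on line VT with VG:GT = 3:4 ⇒ G = (20/63, 0)
line GD meets TQ at Y = (0, -20/3)
D = G + t·(Y−G) with t = -1/20, so GD:DY = -1/20:21/20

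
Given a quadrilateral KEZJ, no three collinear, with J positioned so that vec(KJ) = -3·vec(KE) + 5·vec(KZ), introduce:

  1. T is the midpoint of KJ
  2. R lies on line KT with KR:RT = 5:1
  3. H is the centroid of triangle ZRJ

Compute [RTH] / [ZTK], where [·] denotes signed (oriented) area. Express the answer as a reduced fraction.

Assign K = (0, 0), E = (1, 0), Z = (0, 1), J = (-3, 5) — the answer is frame-independent, so this choice is without loss of generality.
1. T is the midpoint of KJ ⇒ T = (-3/2, 5/2)
2. R lies on line KT with KR:RT = 5:1 ⇒ R = (-5/4, 25/12)
3. H is the centroid of triangle ZRJ ⇒ H = (-17/12, 97/36)
2·[RTH] = -1/12, 2·[ZTK] = 3/2
[RTH]:[ZTK] = -1/12:3/2 = -1/18

[RTH]:[ZTK] = -1/18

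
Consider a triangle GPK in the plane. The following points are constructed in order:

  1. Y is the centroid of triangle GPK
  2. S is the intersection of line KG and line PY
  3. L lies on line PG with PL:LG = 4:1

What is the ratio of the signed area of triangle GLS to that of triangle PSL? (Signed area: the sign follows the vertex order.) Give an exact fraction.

Work in coordinates with G = (0, 0), P = (1, 0), K = (0, 1).
1. Y is the centroid of triangle GPK ⇒ Y = (1/3, 1/3)
2. S is the intersection of line KG and line PY ⇒ S = (0, 1/2)
3. L lies on line PG with PL:LG = 4:1 ⇒ L = (1/5, 0)
2·[GLS] = 1/10, 2·[PSL] = 2/5
[GLS]:[PSL] = 1/10:2/5 = 1/4

[GLS]:[PSL] = 1/4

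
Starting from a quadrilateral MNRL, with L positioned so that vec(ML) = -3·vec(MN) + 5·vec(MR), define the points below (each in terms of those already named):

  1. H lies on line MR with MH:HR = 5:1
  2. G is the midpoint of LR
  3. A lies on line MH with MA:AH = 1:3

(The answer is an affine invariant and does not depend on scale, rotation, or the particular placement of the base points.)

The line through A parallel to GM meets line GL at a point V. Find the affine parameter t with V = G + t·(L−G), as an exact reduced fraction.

t = -5/24

Work in coordinates with M = (0, 0), N = (1, 0), R = (0, 1), L = (-3, 5).
1. H lies on line MR with MH:HR = 5:1 ⇒ H = (0, 5/6)
2. G is the midpoint of LR ⇒ G = (-3/2, 3)
3. A lies on line MH with MA:AH = 1:3 ⇒ A = (0, 5/24)
through A parallel to GM: direction (3/2, -3); meets GL at V = (-19/16, 31/12)
V = G + t·(L−G) with t = -5/24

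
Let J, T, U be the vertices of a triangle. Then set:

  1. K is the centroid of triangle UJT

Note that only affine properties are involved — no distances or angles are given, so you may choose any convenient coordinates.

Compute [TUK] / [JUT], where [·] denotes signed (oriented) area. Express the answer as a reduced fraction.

Assign J = (0, 0), T = (1, 0), U = (0, 1) — the answer is frame-independent, so this choice is without loss of generality.
1. K is the centroid of triangle UJT ⇒ K = (1/3, 1/3)
2·[TUK] = 1/3, 2·[JUT] = -1
[TUK]:[JUT] = 1/3:-1 = -1/3

[TUK]:[JUT] = -1/3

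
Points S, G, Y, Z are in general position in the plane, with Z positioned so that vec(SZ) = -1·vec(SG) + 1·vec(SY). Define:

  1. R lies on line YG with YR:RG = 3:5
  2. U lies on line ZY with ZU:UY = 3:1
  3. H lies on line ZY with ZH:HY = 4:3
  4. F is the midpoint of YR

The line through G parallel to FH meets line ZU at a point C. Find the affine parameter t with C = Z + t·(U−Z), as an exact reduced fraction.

Work in coordinates with S = (0, 0), G = (1, 0), Y = (0, 1), Z = (-1, 1).
1. R lies on line YG with YR:RG = 3:5 ⇒ R = (3/8, 5/8)
2. U lies on line ZY with ZU:UY = 3:1 ⇒ U = (-1/4, 1)
3. H lies on line ZY with ZH:HY = 4:3 ⇒ H = (-3/7, 1)
4. F is the midpoint of YR ⇒ F = (3/16, 13/16)
through G parallel to FH: direction (-69/112, 3/16); meets ZU at C = (-16/7, 1)
C = Z + t·(U−Z) with t = -12/7

t = -12/7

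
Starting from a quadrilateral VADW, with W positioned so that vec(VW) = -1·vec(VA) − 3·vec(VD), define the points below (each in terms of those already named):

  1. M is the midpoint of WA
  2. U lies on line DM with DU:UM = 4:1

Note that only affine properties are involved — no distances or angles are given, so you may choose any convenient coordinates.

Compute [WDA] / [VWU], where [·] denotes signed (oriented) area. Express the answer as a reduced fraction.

Choose coordinates V = (0, 0), A = (1, 0), D = (0, 1), W = (-1, -3).
1. M is the midpoint of WA ⇒ M = (0, -3/2)
2. U lies on line DM with DU:UM = 4:1 ⇒ U = (0, -1)
2·[WDA] = -5, 2·[VWU] = 1
[WDA]:[VWU] = -5:1 = -5

[WDA]:[VWU] = -5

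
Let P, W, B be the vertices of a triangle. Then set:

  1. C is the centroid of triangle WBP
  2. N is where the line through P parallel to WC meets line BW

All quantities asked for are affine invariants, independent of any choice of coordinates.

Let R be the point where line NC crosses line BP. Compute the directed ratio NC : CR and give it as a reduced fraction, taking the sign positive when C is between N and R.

Choose coordinates P = (0, 0), W = (1, 0), B = (0, 1).
1. C is the centroid of triangle WBP ⇒ C = (1/3, 1/3)
2. N is where the line through P parallel to WC meets line BW ⇒ N = (2, -1)
line NC meets BP at R = (0, 3/5)
C = N + t·(R−N) with t = 5/6, so NC:CR = 5/6:1/6

NC:CR = 5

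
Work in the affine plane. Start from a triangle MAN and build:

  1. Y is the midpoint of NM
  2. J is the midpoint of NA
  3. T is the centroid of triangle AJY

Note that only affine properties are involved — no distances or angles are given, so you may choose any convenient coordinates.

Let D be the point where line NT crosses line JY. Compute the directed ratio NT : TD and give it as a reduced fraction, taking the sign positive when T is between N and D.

Work in coordinates with M = (0, 0), A = (1, 0), N = (0, 1).
1. Y is the midpoint of NM ⇒ Y = (0, 1/2)
2. J is the midpoint of NA ⇒ J = (1/2, 1/2)
3. T is the centroid of triangle AJY ⇒ T = (1/2, 1/3)
line NT meets JY at D = (3/8, 1/2)
T = N + t·(D−N) with t = 4/3, so NT:TD = 4/3:-1/3

NT:TD = -4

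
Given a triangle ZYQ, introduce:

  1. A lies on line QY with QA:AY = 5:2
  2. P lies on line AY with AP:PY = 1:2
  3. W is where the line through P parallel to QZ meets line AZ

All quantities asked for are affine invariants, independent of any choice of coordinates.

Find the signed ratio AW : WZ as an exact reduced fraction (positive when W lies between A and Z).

Work in coordinates with Z = (0, 0), Y = (1, 0), Q = (0, 1).
1. A lies on line QY with QA:AY = 5:2 ⇒ A = (5/7, 2/7)
2. P lies on line AY with AP:PY = 1:2 ⇒ P = (17/21, 4/21)
3. W is where the line through P parallel to QZ meets line AZ ⇒ W = (17/21, 34/105)
W = A + t·(Z−A) with t = -2/15, so AW:WZ = t:(1−t) = -2/15:17/15

AW:WZ = -2/17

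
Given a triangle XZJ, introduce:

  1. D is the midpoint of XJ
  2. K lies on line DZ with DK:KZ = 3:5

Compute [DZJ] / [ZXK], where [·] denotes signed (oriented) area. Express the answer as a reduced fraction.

Work in coordinates with X = (0, 0), Z = (1, 0), J = (0, 1).
1. D is the midpoint of XJ ⇒ D = (0, 1/2)
2. K lies on line DZ with DK:KZ = 3:5 ⇒ K = (3/8, 5/16)
2·[DZJ] = 1/2, 2·[ZXK] = -5/16
[DZJ]:[ZXK] = 1/2:-5/16 = -8/5

[DZJ]:[ZXK] = -8/5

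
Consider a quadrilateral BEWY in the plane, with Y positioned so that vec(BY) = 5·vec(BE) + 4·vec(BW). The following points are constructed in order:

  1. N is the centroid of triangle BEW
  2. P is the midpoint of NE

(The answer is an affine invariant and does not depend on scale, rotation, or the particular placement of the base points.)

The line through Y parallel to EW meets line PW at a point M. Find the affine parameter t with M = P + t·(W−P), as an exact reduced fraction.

Assign B = (0, 0), E = (1, 0), W = (0, 1), Y = (5, 4) — the answer is frame-independent, so this choice is without loss of generality.
1. N is the centroid of triangle BEW ⇒ N = (1/3, 1/3)
2. P is the midpoint of NE ⇒ P = (2/3, 1/6)
through Y parallel to EW: direction (-1, 1); meets PW at M = (-32, 41)
M = P + t·(W−P) with t = 49

t = 49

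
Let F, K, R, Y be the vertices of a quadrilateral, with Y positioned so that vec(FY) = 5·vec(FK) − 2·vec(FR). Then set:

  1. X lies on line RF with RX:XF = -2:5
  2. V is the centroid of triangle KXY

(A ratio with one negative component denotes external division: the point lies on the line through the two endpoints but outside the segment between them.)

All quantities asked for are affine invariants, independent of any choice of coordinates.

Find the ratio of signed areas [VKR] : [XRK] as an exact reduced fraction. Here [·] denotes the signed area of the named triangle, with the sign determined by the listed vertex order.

[VKR]:[XRK] = -4/3

Choose coordinates F = (0, 0), K = (1, 0), R = (0, 1), Y = (5, -2).
1. X lies on line RF with RX:XF = -2:5 ⇒ X = (0, 5/3)
2. V is the centroid of triangle KXY ⇒ V = (2, -1/9)
2·[VKR] = -8/9, 2·[XRK] = 2/3
[VKR]:[XRK] = -8/9:2/3 = -4/3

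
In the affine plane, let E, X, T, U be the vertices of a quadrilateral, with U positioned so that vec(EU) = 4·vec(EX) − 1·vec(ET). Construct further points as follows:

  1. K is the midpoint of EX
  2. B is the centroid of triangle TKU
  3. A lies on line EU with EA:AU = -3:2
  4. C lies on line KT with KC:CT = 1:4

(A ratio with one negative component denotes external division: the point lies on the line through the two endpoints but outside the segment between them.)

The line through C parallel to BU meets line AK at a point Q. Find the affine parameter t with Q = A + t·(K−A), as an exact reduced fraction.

Assign E = (0, 0), X = (1, 0), T = (0, 1), U = (4, -1) — the answer is frame-independent, so this choice is without loss of generality.
1. K is the midpoint of EX ⇒ K = (1/2, 0)
2. B is the centroid of triangle TKU ⇒ B = (3/2, 0)
3. A lies on line EU with EA:AU = -3:2 ⇒ A = (12, -3)
4. C lies on line KT with KC:CT = 1:4 ⇒ C = (2/5, 1/5)
through C parallel to BU: direction (5/2, -1); meets AK at Q = (33/20, -3/10)
Q = A + t·(K−A) with t = 9/10

t = 9/10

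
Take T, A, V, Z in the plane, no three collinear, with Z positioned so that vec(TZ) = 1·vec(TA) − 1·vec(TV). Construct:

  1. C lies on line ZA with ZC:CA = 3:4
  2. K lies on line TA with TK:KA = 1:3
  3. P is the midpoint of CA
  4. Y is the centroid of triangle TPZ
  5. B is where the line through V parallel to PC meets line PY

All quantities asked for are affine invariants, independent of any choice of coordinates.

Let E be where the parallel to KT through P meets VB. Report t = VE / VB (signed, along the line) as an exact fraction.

t = 3/4

Set T = (0, 0), A = (1, 0), V = (0, 1), Z = (1, -1); any affine frame gives the same invariant.
1. C lies on line ZA with ZC:CA = 3:4 ⇒ C = (1, -4/7)
2. K lies on line TA with TK:KA = 1:3 ⇒ K = (1/4, 0)
3. P is the midpoint of CA ⇒ P = (1, -2/7)
4. Y is the centroid of triangle TPZ ⇒ Y = (2/3, -3/7)
5. B is where the line through V parallel to PC meets line PY ⇒ B = (0, -5/7)
through P parallel to KT: direction (-1/4, 0); meets VB at E = (0, -2/7)
E = V + t·(B−V) with t = 3/4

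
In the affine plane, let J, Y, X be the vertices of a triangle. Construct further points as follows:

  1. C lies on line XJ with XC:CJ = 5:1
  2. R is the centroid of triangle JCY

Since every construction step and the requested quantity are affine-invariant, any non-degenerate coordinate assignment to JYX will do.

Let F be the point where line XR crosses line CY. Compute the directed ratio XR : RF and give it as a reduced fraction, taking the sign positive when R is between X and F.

Assign J = (0, 0), Y = (1, 0), X = (0, 1) — the answer is frame-independent, so this choice is without loss of generality.
1. C lies on line XJ with XC:CJ = 5:1 ⇒ C = (0, 1/6)
2. R is the centroid of triangle JCY ⇒ R = (1/3, 1/18)
line XR meets CY at F = (5/16, 11/96)
R = X + t·(F−X) with t = 16/15, so XR:RF = 16/15:-1/15

XR:RF = -16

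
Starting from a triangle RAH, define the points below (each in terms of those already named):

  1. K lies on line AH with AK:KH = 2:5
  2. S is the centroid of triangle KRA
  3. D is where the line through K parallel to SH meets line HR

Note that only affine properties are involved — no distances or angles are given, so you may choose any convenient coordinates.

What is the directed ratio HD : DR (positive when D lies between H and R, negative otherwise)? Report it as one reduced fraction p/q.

Set R = (0, 0), A = (1, 0), H = (0, 1); any affine frame gives the same invariant.
1. K lies on line AH with AK:KH = 2:5 ⇒ K = (5/7, 2/7)
2. S is the centroid of triangle KRA ⇒ S = (4/7, 2/21)
3. D is where the line through K parallel to SH meets line HR ⇒ D = (0, 17/12)
D = H + t·(R−H) with t = -5/12, so HD:DR = t:(1−t) = -5/12:17/12

HD:DR = -5/17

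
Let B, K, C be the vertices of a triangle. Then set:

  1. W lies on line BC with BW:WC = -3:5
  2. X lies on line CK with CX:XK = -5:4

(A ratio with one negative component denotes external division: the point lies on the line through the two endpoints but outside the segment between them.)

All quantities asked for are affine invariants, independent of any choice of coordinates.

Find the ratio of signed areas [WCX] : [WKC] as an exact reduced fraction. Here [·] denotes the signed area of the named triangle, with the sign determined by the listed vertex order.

[WCX]:[WKC] = -5

Assign B = (0, 0), K = (1, 0), C = (0, 1) — the answer is frame-independent, so this choice is without loss of generality.
1. W lies on line BC with BW:WC = -3:5 ⇒ W = (0, -3/2)
2. X lies on line CK with CX:XK = -5:4 ⇒ X = (5, -4)
2·[WCX] = -25/2, 2·[WKC] = 5/2
[WCX]:[WKC] = -25/2:5/2 = -5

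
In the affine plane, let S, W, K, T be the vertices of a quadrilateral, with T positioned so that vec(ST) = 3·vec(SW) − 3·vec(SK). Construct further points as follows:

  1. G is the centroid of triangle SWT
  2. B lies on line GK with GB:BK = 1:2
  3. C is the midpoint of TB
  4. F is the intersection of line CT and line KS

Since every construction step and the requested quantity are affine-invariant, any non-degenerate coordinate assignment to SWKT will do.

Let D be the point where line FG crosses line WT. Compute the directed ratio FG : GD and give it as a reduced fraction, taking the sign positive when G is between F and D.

FG:GD = 8/19

Assign S = (0, 0), W = (1, 0), K = (0, 1), T = (3, -3) — the answer is frame-independent, so this choice is without loss of generality.
1. G is the centroid of triangle SWT ⇒ G = (4/3, -1)
2. B lies on line GK with GB:BK = 1:2 ⇒ B = (8/9, -1/3)
3. C is the midpoint of TB ⇒ C = (35/18, -5/3)
4. F is the intersection of line CT and line KS ⇒ F = (0, 15/19)
line FG meets WT at D = (9/2, -21/4)
G = F + t·(D−F) with t = 8/27, so FG:GD = 8/27:19/27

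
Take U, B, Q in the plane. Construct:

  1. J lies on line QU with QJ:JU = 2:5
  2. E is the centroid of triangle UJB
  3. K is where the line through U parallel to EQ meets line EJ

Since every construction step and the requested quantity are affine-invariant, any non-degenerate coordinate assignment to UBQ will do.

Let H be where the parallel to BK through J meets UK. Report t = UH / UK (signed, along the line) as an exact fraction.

t = 11/16

Set U = (0, 0), B = (1, 0), Q = (0, 1); any affine frame gives the same invariant.
1. J lies on line QU with QJ:JU = 2:5 ⇒ J = (0, 5/7)
2. E is the centroid of triangle UJB ⇒ E = (1/3, 5/21)
3. K is where the line through U parallel to EQ meets line EJ ⇒ K = (-5/6, 40/21)
through J parallel to BK: direction (-11/6, 40/21); meets UK at H = (-55/96, 55/42)
H = U + t·(K−U) with t = 11/16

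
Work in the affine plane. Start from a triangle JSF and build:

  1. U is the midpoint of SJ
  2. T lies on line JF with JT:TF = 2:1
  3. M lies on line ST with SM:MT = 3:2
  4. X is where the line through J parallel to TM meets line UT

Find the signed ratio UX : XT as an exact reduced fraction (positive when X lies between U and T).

Assign J = (0, 0), S = (1, 0), F = (0, 1) — the answer is frame-independent, so this choice is without loss of generality.
1. U is the midpoint of SJ ⇒ U = (1/2, 0)
2. T lies on line JF with JT:TF = 2:1 ⇒ T = (0, 2/3)
3. M lies on line ST with SM:MT = 3:2 ⇒ M = (2/5, 2/5)
4. X is where the line through J parallel to TM meets line UT ⇒ X = (1, -2/3)
X = U + t·(T−U) with t = -1, so UX:XT = t:(1−t) = -1:2

UX:XT = -1/2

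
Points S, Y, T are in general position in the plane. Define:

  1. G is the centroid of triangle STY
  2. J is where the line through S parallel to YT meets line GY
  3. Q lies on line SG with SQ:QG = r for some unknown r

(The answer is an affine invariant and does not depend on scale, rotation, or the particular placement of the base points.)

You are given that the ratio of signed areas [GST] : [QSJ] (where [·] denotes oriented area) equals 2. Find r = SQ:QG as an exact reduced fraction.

Assign S = (0, 0), Y = (1, 0), T = (0, 1) — the answer is frame-independent, so this choice is without loss of generality.
1. G is the centroid of triangle STY ⇒ G = (1/3, 1/3)
2. J is where the line through S parallel to YT meets line GY ⇒ J = (-1, 1)
3. With SQ:QG = r, write λ = r/(r+1) so Q = S + λ·(G−S); Q is affine-linear in λ
Every point depending on Q is an affine combination of Q and λ-independent points, so each such coordinate is linear in λ; the λ² term in each signed area is a multiple of (G−S)×(G−S) = 0, so 2·[GST] and 2·[QSJ] are each linear in λ. Evaluating at λ=0 and λ=1:
  2·[GST] = -1/3,   2·[QSJ] = -2/3·λ
So [GST]:[QSJ] = (-1/3) / (-2/3·λ). Setting this equal to 2:
  -1/3 = 2·(-2/3·λ)  ⇒  λ = 1/4
Then r = λ/(1−λ) = (1/4)/(3/4) = 1/3. Check: with r = 1/3, Q = (1/12, 1/12) and [GST]:[QSJ] = 2 as required.

r = 1/3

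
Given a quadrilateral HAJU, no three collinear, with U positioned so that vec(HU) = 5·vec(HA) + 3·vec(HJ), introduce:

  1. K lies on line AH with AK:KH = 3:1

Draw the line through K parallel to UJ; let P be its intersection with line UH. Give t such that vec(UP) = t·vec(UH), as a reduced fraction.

t = 11/10

Assign H = (0, 0), A = (1, 0), J = (0, 1), U = (5, 3) — the answer is frame-independent, so this choice is without loss of generality.
1. K lies on line AH with AK:KH = 3:1 ⇒ K = (1/4, 0)
through K parallel to UJ: direction (-5, -2); meets UH at P = (-1/2, -3/10)
P = U + t·(H−U) with t = 11/10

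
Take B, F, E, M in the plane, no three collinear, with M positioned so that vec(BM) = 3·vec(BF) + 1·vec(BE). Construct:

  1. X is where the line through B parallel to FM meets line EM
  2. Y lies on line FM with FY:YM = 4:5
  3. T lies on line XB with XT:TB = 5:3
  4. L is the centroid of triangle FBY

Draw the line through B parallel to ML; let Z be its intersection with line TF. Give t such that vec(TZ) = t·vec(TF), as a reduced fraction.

Choose coordinates B = (0, 0), F = (1, 0), E = (0, 1), M = (3, 1).
1. X is where the line through B parallel to FM meets line EM ⇒ X = (2, 1)
2. Y lies on line FM with FY:YM = 4:5 ⇒ Y = (17/9, 4/9)
3. T lies on line XB with XT:TB = 5:3 ⇒ T = (3/4, 3/8)
4. L is the centroid of triangle FBY ⇒ L = (26/27, 4/27)
through B parallel to ML: direction (-55/27, -23/27); meets TF at Z = (165/211, 69/211)
Z = T + t·(F−T) with t = 27/211

t = 27/211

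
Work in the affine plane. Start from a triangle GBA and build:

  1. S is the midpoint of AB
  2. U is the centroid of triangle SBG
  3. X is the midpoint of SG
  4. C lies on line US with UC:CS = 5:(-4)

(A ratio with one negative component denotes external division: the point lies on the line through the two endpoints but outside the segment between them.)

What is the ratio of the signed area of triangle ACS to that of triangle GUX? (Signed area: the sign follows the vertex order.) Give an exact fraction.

[ACS]:[GUX] = -8

Assign G = (0, 0), B = (1, 0), A = (0, 1) — the answer is frame-independent, so this choice is without loss of generality.
1. S is the midpoint of AB ⇒ S = (1/2, 1/2)
2. U is the centroid of triangle SBG ⇒ U = (1/2, 1/6)
3. X is the midpoint of SG ⇒ X = (1/4, 1/4)
4. C lies on line US with UC:CS = 5:(-4) ⇒ C = (1/2, 11/6)
2·[ACS] = -2/3, 2·[GUX] = 1/12
[ACS]:[GUX] = -2/3:1/12 = -8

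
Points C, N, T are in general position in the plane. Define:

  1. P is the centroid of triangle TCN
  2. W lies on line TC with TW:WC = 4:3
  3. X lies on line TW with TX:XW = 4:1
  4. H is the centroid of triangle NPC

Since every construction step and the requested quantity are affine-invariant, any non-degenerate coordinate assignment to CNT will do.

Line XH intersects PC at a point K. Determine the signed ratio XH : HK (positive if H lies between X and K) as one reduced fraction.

XH:HK = -92/35

Work in coordinates with C = (0, 0), N = (1, 0), T = (0, 1).
1. P is the centroid of triangle TCN ⇒ P = (1/3, 1/3)
2. W lies on line TC with TW:WC = 4:3 ⇒ W = (0, 3/7)
3. X lies on line TW with TX:XW = 4:1 ⇒ X = (0, 19/35)
4. H is the centroid of triangle NPC ⇒ H = (4/9, 1/9)
line XH meets PC at K = (19/69, 19/69)
H = X + t·(K−X) with t = 92/57, so XH:HK = 92/57:-35/57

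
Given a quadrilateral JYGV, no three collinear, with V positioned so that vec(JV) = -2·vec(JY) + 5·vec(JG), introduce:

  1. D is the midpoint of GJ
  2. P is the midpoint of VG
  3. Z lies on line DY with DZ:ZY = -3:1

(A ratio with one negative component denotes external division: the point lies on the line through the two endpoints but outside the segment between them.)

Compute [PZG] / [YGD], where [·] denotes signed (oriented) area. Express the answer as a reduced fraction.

Set J = (0, 0), Y = (1, 0), G = (0, 1), V = (-2, 5); any affine frame gives the same invariant.
1. D is the midpoint of GJ ⇒ D = (0, 1/2)
2. P is the midpoint of VG ⇒ P = (-1, 3)
3. Z lies on line DY with DZ:ZY = -3:1 ⇒ Z = (3/2, -1/4)
2·[PZG] = -7/4, 2·[YGD] = 1/2
[PZG]:[YGD] = -7/4:1/2 = -7/2

[PZG]:[YGD] = -7/2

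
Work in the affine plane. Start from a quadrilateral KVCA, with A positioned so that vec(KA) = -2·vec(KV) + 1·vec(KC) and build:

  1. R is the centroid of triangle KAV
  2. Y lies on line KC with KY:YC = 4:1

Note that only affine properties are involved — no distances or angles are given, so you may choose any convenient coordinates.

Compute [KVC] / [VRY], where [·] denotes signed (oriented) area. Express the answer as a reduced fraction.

[KVC]:[VRY] = -15/11

Work in coordinates with K = (0, 0), V = (1, 0), C = (0, 1), A = (-2, 1).
1. R is the centroid of triangle KAV ⇒ R = (-1/3, 1/3)
2. Y lies on line KC with KY:YC = 4:1 ⇒ Y = (0, 4/5)
2·[KVC] = 1, 2·[VRY] = -11/15
[KVC]:[VRY] = 1:-11/15 = -15/11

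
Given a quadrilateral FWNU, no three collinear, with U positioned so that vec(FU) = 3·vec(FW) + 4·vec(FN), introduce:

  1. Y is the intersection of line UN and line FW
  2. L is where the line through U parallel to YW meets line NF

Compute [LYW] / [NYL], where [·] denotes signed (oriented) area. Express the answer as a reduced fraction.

Choose coordinates F = (0, 0), W = (1, 0), N = (0, 1), U = (3, 4).
1. Y is the intersection of line UN and line FW ⇒ Y = (-1, 0)
2. L is where the line through U parallel to YW meets line NF ⇒ L = (0, 4)
2·[LYW] = 8, 2·[NYL] = -3
[LYW]:[NYL] = 8:-3 = -8/3

[LYW]:[NYL] = -8/3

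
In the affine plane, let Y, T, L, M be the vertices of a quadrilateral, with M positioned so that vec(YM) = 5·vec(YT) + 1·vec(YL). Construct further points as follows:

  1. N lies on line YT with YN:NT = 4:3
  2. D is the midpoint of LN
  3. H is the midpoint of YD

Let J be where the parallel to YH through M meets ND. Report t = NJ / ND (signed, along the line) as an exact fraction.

t = -27/4

Work in coordinates with Y = (0, 0), T = (1, 0), L = (0, 1), M = (5, 1).
1. N lies on line YT with YN:NT = 4:3 ⇒ N = (4/7, 0)
2. D is the midpoint of LN ⇒ D = (2/7, 1/2)
3. H is the midpoint of YD ⇒ H = (1/7, 1/4)
through M parallel to YH: direction (1/7, 1/4); meets ND at J = (5/2, -27/8)
J = N + t·(D−N) with t = -27/4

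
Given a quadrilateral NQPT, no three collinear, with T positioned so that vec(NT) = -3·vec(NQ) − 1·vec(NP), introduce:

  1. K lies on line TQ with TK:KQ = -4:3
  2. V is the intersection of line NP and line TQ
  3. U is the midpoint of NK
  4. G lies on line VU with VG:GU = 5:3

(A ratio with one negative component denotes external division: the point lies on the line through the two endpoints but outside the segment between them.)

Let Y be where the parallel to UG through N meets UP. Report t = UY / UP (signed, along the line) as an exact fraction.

Set N = (0, 0), Q = (1, 0), P = (0, 1), T = (-3, -1); any affine frame gives the same invariant.
1. K lies on line TQ with TK:KQ = -4:3 ⇒ K = (13, 3)
2. V is the intersection of line NP and line TQ ⇒ V = (0, -1/4)
3. U is the midpoint of NK ⇒ U = (13/2, 3/2)
4. G lies on line VU with VG:GU = 5:3 ⇒ G = (65/16, 27/32)
through N parallel to UG: direction (-39/16, -21/32); meets UP at Y = (26/5, 7/5)
Y = U + t·(P−U) with t = 1/5

t = 1/5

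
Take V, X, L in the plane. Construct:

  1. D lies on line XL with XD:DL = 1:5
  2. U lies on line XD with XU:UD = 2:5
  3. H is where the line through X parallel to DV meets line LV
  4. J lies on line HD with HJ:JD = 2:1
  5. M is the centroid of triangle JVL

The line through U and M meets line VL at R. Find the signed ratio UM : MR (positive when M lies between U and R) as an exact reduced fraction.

Work in coordinates with V = (0, 0), X = (1, 0), L = (0, 1).
1. D lies on line XL with XD:DL = 1:5 ⇒ D = (5/6, 1/6)
2. U lies on line XD with XU:UD = 2:5 ⇒ U = (20/21, 1/21)
3. H is where the line through X parallel to DV meets line LV ⇒ H = (0, -1/5)
4. J lies on line HD with HJ:JD = 2:1 ⇒ J = (5/9, 2/45)
5. M is the centroid of triangle JVL ⇒ M = (5/27, 47/135)
line UM meets VL at R = (0, 61/145)
M = U + t·(R−U) with t = 29/36, so UM:MR = 29/36:7/36

UM:MR = 29/7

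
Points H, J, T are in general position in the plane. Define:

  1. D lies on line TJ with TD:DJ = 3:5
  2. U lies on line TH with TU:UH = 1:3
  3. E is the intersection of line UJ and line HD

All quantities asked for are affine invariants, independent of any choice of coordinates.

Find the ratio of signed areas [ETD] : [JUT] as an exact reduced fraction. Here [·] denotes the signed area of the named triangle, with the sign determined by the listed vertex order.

Choose coordinates H = (0, 0), J = (1, 0), T = (0, 1).
1. D lies on line TJ with TD:DJ = 3:5 ⇒ D = (3/8, 5/8)
2. U lies on line TH with TU:UH = 1:3 ⇒ U = (0, 3/4)
3. E is the intersection of line UJ and line HD ⇒ E = (9/29, 15/29)
2·[ETD] = -15/232, 2·[JUT] = -1/4
[ETD]:[JUT] = -15/232:-1/4 = 15/58

[ETD]:[JUT] = 15/58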